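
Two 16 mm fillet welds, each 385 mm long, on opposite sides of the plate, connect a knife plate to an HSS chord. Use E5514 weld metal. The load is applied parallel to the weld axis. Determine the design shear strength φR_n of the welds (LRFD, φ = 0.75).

φR_n ≈ 2160 kN

E55XX → F_EXX = 550 MPa.
Effective throat t_e = 0.707 × 16 = 11.31 mm.
Total length L = 770 mm; A_we = 11.31 × 770 = 8710 mm².
F_nw = 0.6 F_EXX = 0.6 × 550 = 330 MPa.
φR_n = 0.75 × 330 × 8710 × 10⁻³ = 2156 kN.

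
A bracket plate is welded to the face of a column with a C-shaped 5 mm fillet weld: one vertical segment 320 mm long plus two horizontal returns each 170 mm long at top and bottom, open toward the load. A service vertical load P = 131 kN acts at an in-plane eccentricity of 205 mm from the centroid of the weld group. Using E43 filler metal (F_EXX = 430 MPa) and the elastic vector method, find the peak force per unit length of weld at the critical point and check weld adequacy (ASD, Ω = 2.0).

Total weld length L_w = 660 mm. Treat welds as unit-width lines.
Centroid: x̄ = 2×170×85 / 660 = 43.79 mm from the vertical weld.
Polar moment about centroid: J = I_x + I_y = [320³/12 + 2×170×160²] + [320×43.79² + 2(170³/12 + 170×41.21²)] = 13440000 mm³.
Direct shear f_v = P/L_w = 131×10³ / 660 = 198.5 N/mm (vertical).
Torsion M = P·e = 131×10³ × 205 = 26855000 N·mm.
Critical point at (x, y) = (126.2, 160) from centroid. f_tx = M·y/J = 319.6 N/mm; f_ty = M·x/J = 252.1 N/mm.
Resultant f_max = √[f_tx² + (f_v + f_ty)²] = √[319.6² + (198.5 + 252.1)²] = 552.4 N/mm.
Capacity per unit length: r_n/Ω = (1/2.0) × 0.6 × 430 × (0.707 × 5) = 456 N/mm.
552.4 > 456 → NOT adequate.

f_max ≈ 552 N/mm; NOT adequate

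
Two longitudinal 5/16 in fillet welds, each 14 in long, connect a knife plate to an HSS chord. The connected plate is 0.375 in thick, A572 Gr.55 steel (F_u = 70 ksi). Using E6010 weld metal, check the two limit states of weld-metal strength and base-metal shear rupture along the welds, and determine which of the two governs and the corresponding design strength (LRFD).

E60XX → F_EXX = 60 ksi.
t_e = 0.707 × 0.3125 = 0.2209 in; L = 28 in.
Weld metal: φR_n = 0.75 × 0.6 × 60 × 0.2209 × 28 = 167 kip.
Base metal (shear rupture): φR_n = 0.75 × 0.6 × 70 × 0.375 × 28 = 330.8 kip.
Governing: weld metal.

φR_n ≈ 167 kip (weld metal governs)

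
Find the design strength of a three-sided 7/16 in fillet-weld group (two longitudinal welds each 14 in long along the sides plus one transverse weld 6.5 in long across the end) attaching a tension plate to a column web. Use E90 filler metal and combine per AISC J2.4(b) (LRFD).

φR_n ≈ 432 kip

E90XX → F_EXX = 90 ksi.
t_e = 0.707 × 0.4375 = 0.3093 in.
R_nwl = 0.6 × 90 × 0.3093 × 28 = 467.7 kip (longitudinal, 2 welds).
R_nwt = 0.6 × 90 × 0.3093 × 6.5 = 108.6 kip (transverse, base value).
(i) R_nwl + R_nwt = 576.2 kip; (ii) 0.85 R_nwl + 1.5 R_nwt = 560.4 kip.
R_n = max = 576.2 kip [governs: (i)]; φR_n = 432.2 kip.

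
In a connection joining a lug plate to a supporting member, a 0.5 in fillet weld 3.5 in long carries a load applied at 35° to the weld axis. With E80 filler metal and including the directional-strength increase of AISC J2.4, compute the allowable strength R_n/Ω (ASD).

R_n/Ω ≈ 36.1 kip

E80XX → F_EXX = 80 ksi.
t_e = 0.707 × 0.5 = 0.3535 in; A_we = 0.3535 × 3.5 = 1.237 in².
Directional factor: 1.0 + 0.5 sin^1.5(35°) = 1.217.
F_nw = 0.6 × 80 × 1.217 = 58.43 ksi.
R_n/Ω = (58.43 × 1.237) / 2.0 = 36.14 kip.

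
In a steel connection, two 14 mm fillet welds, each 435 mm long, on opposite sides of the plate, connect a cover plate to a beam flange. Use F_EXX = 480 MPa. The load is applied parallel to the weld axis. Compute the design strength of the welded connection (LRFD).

φR_n ≈ 1860 kN

Effective throat t_e = 0.707 × 14 = 9.898 mm.
Total length L = 870 mm; A_we = 9.898 × 870 = 8611 mm².
F_nw = 0.6 F_EXX = 0.6 × 480 = 288 MPa.
φR_n = 0.75 × 288 × 8611 × 10⁻³ = 1860 kN.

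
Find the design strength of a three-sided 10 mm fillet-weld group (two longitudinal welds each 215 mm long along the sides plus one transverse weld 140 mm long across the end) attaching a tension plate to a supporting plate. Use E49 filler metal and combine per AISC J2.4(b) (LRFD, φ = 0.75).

E49XX → F_EXX = 490 MPa.
t_e = 0.707 × 10 = 7.07 mm.
R_nwl = 0.6 × 490 × 7.07 × 430 × 10⁻³ = 893.8 kN (longitudinal, 2 welds).
R_nwt = 0.6 × 490 × 7.07 × 140 × 10⁻³ = 291 kN (transverse, base value).
(i) R_nwl + R_nwt = 1185 kN; (ii) 0.85 R_nwl + 1.5 R_nwt = 1196 kN.
R_n = max = 1196 kN [governs: (ii)]; φR_n = 897.2 kN.

φR_n ≈ 897 kN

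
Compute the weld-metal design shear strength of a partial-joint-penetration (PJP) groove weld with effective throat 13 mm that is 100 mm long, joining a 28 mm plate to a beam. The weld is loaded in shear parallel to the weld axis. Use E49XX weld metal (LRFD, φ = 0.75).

φR_n ≈ 287 kN

E49XX → F_EXX = 490 MPa.
Effective throat (given) t_e = 13 mm.
A_we = 13 × 100 = 1300 mm².
F_nw = 0.6 F_EXX = 294 MPa.
φR_n = 0.75 × 294 × 1300 × 10⁻³ = 286.6 kN.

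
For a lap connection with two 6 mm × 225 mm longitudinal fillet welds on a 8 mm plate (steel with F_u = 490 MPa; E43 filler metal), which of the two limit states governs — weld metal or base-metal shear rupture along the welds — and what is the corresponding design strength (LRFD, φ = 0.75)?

E43XX → F_EXX = 430 MPa.
t_e = 0.707 × 6 = 4.242 mm; L = 450 mm.
Weld metal: φR_n = 0.75 × 0.6 × 430 × 4.242 × 450 × 10⁻³ = 369.4 kN.
Base metal (shear rupture): φR_n = 0.75 × 0.6 × 490 × 8 × 450 × 10⁻³ = 793.8 kN.
Governing: weld metal.

φR_n ≈ 369 kN (weld metal governs)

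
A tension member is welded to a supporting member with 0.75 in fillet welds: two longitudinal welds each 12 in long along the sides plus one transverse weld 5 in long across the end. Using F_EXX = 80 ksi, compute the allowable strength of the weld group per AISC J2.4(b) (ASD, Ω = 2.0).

R_n/Ω ≈ 369 kip

t_e = 0.707 × 0.75 = 0.5302 in.
R_nwl = 0.6 × 80 × 0.5302 × 24 = 610.8 kip (longitudinal, 2 welds).
R_nwt = 0.6 × 80 × 0.5302 × 5 = 127.3 kip (transverse, base value).
(i) R_nwl + R_nwt = 738.1 kip; (ii) 0.85 R_nwl + 1.5 R_nwt = 710.1 kip.
R_n = max = 738.1 kip [governs: (i)]; R_n/Ω = 369.1 kip.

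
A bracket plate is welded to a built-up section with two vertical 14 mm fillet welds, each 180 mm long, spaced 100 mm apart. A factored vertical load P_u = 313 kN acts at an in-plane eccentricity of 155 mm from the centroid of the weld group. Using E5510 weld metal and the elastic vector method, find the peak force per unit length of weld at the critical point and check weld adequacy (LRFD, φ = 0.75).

E55XX → F_EXX = 550 MPa.
Total weld length L_w = 360 mm. Treat welds as unit-width lines.
Polar moment about centroid: J = 2[d³/12 + d(b/2)²] = 2[180³/12 + 180×50²] = 1872000 mm³.
Direct shear f_v = P/L_w = 313×10³ / 360 = 869.4 N/mm (vertical).
Torsion M = P·e = 313×10³ × 155 = 48515000 N·mm.
Critical point at (x, y) = (50, 90) from centroid. f_tx = M·y/J = 2332 N/mm; f_ty = M·x/J = 1296 N/mm.
Resultant f_max = √[f_tx² + (f_v + f_ty)²] = √[2332² + (869.4 + 1296)²] = 3183 N/mm.
Capacity per unit length: φr_n = 0.75 × 0.6 × 550 × (0.707 × 14) = 2450 N/mm.
3183 > 2450 → NOT adequate.

f_max ≈ 3180 N/mm; NOT adequate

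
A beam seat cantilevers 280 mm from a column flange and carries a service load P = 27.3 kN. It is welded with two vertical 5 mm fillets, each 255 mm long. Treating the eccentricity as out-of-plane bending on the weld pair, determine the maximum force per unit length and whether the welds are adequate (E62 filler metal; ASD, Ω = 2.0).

f_max ≈ 357 N/mm; adequate

E62XX → F_EXX = 620 MPa.
L_w = 2 × 255 = 510 mm; section modulus (unit throat) S = 2 × L²/6 = 21680 mm².
Direct shear f_v = P/L_w = 27.3×10³/510 = 53.53 N/mm.
Moment M = P × e = 27.3×10³ × 280 = 7644000 N·mm; bending f_b = M/S = 352.7 N/mm.
f_max = √(f_v² + f_b²) = √(53.53² + 352.7²) = 356.7 N/mm.
r_n/Ω = (1/2.0) × 0.6 × 620 × (0.707 × 5) = 657.5 N/mm → adequate.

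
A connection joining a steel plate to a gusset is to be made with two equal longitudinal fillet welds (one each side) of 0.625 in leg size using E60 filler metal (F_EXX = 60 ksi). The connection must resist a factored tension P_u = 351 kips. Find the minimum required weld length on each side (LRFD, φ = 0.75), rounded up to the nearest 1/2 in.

L = 15 in on each side

Throat t_e = 0.707 × 0.625 = 0.4419 in.
φr_n = 0.75 × 0.6 × 60 × 0.4419 = 11.93 kips/in.
L_req = P_u / φr_n = 351 / 11.93 = 29.42 in total.
Per side: 29.42 / 2 = 14.71 in.
Round up → use L = 15 in on each side.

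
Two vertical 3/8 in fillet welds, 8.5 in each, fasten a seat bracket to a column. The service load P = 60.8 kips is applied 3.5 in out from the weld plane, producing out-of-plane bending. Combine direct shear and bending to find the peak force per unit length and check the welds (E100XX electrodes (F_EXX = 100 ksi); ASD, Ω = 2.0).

L_w = 2 × 8.5 = 17 in; section modulus (unit throat) S = 2 × L²/6 = 24.08 in².
Direct shear f_v = P/L_w = 60.8/17 = 3.576 kip/in.
Moment M = P × e = 60.8 × 3.5 = 212.8 kip·in; bending f_b = M/S = 8.836 kip/in.
f_max = √(f_v² + f_b²) = √(3.576² + 8.836²) = 9.532 kip/in.
r_n/Ω = (1/2.0) × 0.6 × 100 × (0.707 × 0.375) = 7.954 kip/in → NOT adequate.

f_max ≈ 9.53 kip/in; NOT adequate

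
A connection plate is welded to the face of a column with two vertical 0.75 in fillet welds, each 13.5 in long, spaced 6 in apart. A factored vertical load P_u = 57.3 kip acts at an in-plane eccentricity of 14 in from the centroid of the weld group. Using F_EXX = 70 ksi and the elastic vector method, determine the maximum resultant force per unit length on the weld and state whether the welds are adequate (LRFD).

f_max ≈ 10.1 kip/in; adequate

Total weld length L_w = 27 in. Treat welds as unit-width lines.
Polar moment about centroid: J = 2[d³/12 + d(b/2)²] = 2[13.5³/12 + 13.5×3²] = 653.1 in³.
Direct shear f_v = P/L_w = 57.3 / 27 = 2.122 kip/in (vertical).
Torsion M = P·e = 57.3 × 14 = 802.2 kip·in.
Critical point at (x, y) = (3, 6.75) from centroid. f_tx = M·y/J = 8.291 kip/in; f_ty = M·x/J = 3.685 kip/in.
Resultant f_max = √[f_tx² + (f_v + f_ty)²] = √[8.291² + (2.122 + 3.685)²] = 10.12 kip/in.
Capacity per unit length: φr_n = 0.75 × 0.6 × 70 × (0.707 × 0.75) = 16.7 kip/in.
10.12 ≤ 16.7 → adequate.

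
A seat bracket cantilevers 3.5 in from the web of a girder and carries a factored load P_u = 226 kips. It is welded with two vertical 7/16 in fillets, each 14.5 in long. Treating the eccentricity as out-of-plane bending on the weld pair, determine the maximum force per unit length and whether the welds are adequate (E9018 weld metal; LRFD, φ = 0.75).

f_max ≈ 13.7 kip/in; NOT adequate

E90XX → F_EXX = 90 ksi.
L_w = 2 × 14.5 = 29 in; section modulus (unit throat) S = 2 × L²/6 = 70.08 in².
Direct shear f_v = P/L_w = 226/29 = 7.793 kip/in.
Moment M = P × e = 226 × 3.5 = 791 kip·in; bending f_b = M/S = 11.29 kip/in.
f_max = √(f_v² + f_b²) = √(7.793² + 11.29²) = 13.72 kip/in.
φr_n = 0.75 × 0.6 × 90 × (0.707 × 0.4375) = 12.53 kip/in → NOT adequate.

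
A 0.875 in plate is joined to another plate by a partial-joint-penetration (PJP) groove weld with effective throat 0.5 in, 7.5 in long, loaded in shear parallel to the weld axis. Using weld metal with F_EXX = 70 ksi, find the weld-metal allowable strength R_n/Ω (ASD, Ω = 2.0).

R_n/Ω ≈ 78.8 kips

Effective throat (given) t_e = 0.5 in.
A_we = 0.5 × 7.5 = 3.75 in².
F_nw = 0.6 F_EXX = 42 ksi.
R_n/Ω = (42 × 3.75) / 2.0 = 78.75 kips.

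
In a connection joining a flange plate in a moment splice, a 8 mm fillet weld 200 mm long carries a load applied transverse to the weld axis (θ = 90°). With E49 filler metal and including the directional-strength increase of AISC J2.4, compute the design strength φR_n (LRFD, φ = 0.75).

φR_n ≈ 374 kN

E49XX → F_EXX = 490 MPa.
t_e = 0.707 × 8 = 5.656 mm; A_we = 5.656 × 200 = 1131 mm².
Directional factor: 1.0 + 0.5 sin^1.5(90°) = 1.5.
F_nw = 0.6 × 490 × 1.5 = 441 MPa.
φR_n = 0.75 × 441 × 1131 × 10⁻³ = 374.1 kN.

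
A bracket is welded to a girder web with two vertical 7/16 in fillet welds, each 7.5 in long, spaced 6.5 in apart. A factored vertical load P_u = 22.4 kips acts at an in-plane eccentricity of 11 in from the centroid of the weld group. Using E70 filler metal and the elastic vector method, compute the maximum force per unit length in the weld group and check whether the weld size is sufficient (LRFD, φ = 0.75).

f_max ≈ 6.42 kip/in; adequate

E70XX → F_EXX = 70 ksi.
Total weld length L_w = 15 in. Treat welds as unit-width lines.
Polar moment about centroid: J = 2[d³/12 + d(b/2)²] = 2[7.5³/12 + 7.5×3.25²] = 228.8 in³.
Direct shear f_v = P/L_w = 22.4 / 15 = 1.493 kip/in (vertical).
Torsion M = P·e = 22.4 × 11 = 246.4 kip·in.
Critical point at (x, y) = (3.25, 3.75) from centroid. f_tx = M·y/J = 4.039 kip/in; f_ty = M·x/J = 3.501 kip/in.
Resultant f_max = √[f_tx² + (f_v + f_ty)²] = √[4.039² + (1.493 + 3.501)²] = 6.423 kip/in.
Capacity per unit length: φr_n = 0.75 × 0.6 × 70 × (0.707 × 0.4375) = 9.743 kip/in.
6.423 ≤ 9.743 → adequate.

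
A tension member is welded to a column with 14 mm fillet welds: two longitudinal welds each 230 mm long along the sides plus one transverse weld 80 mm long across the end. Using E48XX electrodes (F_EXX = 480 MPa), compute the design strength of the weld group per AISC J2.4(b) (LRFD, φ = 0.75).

t_e = 0.707 × 14 = 9.898 mm.
R_nwl = 0.6 × 480 × 9.898 × 460 × 10⁻³ = 1311 kN (longitudinal, 2 welds).
R_nwt = 0.6 × 480 × 9.898 × 80 × 10⁻³ = 228 kN (transverse, base value).
(i) R_nwl + R_nwt = 1539 kN; (ii) 0.85 R_nwl + 1.5 R_nwt = 1457 kN.
R_n = max = 1539 kN [governs: (i)]; φR_n = 1155 kN.

φR_n ≈ 1150 kN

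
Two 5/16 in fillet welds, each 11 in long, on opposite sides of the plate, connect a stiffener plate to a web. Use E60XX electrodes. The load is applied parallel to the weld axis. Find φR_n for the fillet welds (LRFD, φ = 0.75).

E60XX → F_EXX = 60 ksi.
Effective throat t_e = 0.707 × 0.3125 = 0.2209 in.
Total length L = 22 in; A_we = 0.2209 × 22 = 4.861 in².
F_nw = 0.6 F_EXX = 0.6 × 60 = 36 ksi.
φR_n = 0.75 × 36 × 4.861 = 131.2 kip.

φR_n ≈ 131 kip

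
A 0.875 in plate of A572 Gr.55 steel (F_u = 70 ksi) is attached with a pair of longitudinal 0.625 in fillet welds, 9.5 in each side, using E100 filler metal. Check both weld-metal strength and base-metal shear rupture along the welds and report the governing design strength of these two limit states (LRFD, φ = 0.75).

E100XX → F_EXX = 100 ksi.
t_e = 0.707 × 0.625 = 0.4419 in; L = 19 in.
Weld metal: φR_n = 0.75 × 0.6 × 100 × 0.4419 × 19 = 377.8 kips.
Base metal (shear rupture): φR_n = 0.75 × 0.6 × 70 × 0.875 × 19 = 523.7 kips.
Governing: weld metal.

φR_n ≈ 378 kips (weld metal governs)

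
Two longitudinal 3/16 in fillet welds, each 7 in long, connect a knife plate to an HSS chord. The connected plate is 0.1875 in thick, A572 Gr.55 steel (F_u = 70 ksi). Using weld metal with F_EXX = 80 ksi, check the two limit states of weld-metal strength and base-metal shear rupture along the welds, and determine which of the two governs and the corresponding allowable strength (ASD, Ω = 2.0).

R_n/Ω ≈ 44.5 kips (weld metal governs)

t_e = 0.707 × 0.1875 = 0.1326 in; L = 14 in.
Weld metal: R_n/Ω = (1/2.0) × 0.6 × 80 × 0.1326 × 14 = 44.54 kips.
Base metal (shear rupture): R_n/Ω = (1/2.0) × 0.6 × 70 × 0.1875 × 14 = 55.12 kips.
Governing: weld metal.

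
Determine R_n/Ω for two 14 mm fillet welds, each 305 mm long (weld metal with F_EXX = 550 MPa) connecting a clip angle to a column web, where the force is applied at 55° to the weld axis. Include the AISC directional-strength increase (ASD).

t_e = 0.707 × 14 = 9.898 mm; A_we = 9.898 × 610 = 6038 mm².
Directional factor: 1.0 + 0.5 sin^1.5(55°) = 1.371.
F_nw = 0.6 × 550 × 1.371 = 452.3 MPa.
R_n/Ω = (452.3 × 6038) / 2.0 × 10⁻³ = 1366 kN.

R_n/Ω ≈ 1370 kN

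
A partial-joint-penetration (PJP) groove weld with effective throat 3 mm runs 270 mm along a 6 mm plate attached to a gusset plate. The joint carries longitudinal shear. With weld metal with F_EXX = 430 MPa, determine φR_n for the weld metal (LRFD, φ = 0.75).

Effective throat (given) t_e = 3 mm.
A_we = 3 × 270 = 810 mm².
F_nw = 0.6 F_EXX = 258 MPa.
φR_n = 0.75 × 258 × 810 × 10⁻³ = 156.7 kN.

φR_n ≈ 157 kN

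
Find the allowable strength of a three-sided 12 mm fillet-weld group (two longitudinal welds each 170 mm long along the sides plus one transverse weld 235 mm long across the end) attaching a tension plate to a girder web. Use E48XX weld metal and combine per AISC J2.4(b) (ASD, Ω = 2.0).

E48XX → F_EXX = 480 MPa.
t_e = 0.707 × 12 = 8.484 mm.
R_nwl = 0.6 × 480 × 8.484 × 340 × 10⁻³ = 830.8 kN (longitudinal, 2 welds).
R_nwt = 0.6 × 480 × 8.484 × 235 × 10⁻³ = 574.2 kN (transverse, base value).
(i) R_nwl + R_nwt = 1405 kN; (ii) 0.85 R_nwl + 1.5 R_nwt = 1567 kN.
R_n = max = 1567 kN [governs: (ii)]; R_n/Ω = 783.7 kN.

R_n/Ω ≈ 784 kN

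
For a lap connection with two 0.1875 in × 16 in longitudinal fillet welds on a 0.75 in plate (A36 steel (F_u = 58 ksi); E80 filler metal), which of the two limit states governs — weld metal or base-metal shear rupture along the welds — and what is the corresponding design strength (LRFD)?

E80XX → F_EXX = 80 ksi.
t_e = 0.707 × 0.1875 = 0.1326 in; L = 32 in.
Weld metal: φR_n = 0.75 × 0.6 × 80 × 0.1326 × 32 = 152.7 kips.
Base metal (shear rupture): φR_n = 0.75 × 0.6 × 58 × 0.75 × 32 = 626.4 kips.
Governing: weld metal.

φR_n ≈ 153 kips (weld metal governs)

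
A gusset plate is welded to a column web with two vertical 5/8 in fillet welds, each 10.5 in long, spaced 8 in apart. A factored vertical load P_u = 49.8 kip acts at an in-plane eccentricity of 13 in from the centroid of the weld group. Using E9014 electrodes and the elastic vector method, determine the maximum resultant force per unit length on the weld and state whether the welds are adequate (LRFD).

f_max ≈ 9.7 kip/in; adequate

E90XX → F_EXX = 90 ksi.
Total weld length L_w = 21 in. Treat welds as unit-width lines.
Polar moment about centroid: J = 2[d³/12 + d(b/2)²] = 2[10.5³/12 + 10.5×4²] = 528.9 in³.
Direct shear f_v = P/L_w = 49.8 / 21 = 2.371 kip/in (vertical).
Torsion M = P·e = 49.8 × 13 = 647.4 kip·in.
Critical point at (x, y) = (4, 5.25) from centroid. f_tx = M·y/J = 6.426 kip/in; f_ty = M·x/J = 4.896 kip/in.
Resultant f_max = √[f_tx² + (f_v + f_ty)²] = √[6.426² + (2.371 + 4.896)²] = 9.701 kip/in.
Capacity per unit length: φr_n = 0.75 × 0.6 × 90 × (0.707 × 0.625) = 17.9 kip/in.
9.701 ≤ 17.9 → adequate.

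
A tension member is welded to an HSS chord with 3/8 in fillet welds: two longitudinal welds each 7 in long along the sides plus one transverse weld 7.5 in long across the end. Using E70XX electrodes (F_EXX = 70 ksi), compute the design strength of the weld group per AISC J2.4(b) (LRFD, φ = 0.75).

t_e = 0.707 × 0.375 = 0.2651 in.
R_nwl = 0.6 × 70 × 0.2651 × 14 = 155.9 kips (longitudinal, 2 welds).
R_nwt = 0.6 × 70 × 0.2651 × 7.5 = 83.51 kips (transverse, base value).
(i) R_nwl + R_nwt = 239.4 kips; (ii) 0.85 R_nwl + 1.5 R_nwt = 257.8 kips.
R_n = max = 257.8 kips [governs: (ii)]; φR_n = 193.3 kips.

φR_n ≈ 193 kips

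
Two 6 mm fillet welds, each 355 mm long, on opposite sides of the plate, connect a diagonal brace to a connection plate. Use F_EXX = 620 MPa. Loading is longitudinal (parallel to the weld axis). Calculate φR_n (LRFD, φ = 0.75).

φR_n ≈ 840 kN

Effective throat t_e = 0.707 × 6 = 4.242 mm.
Total length L = 710 mm; A_we = 4.242 × 710 = 3012 mm².
F_nw = 0.6 F_EXX = 0.6 × 620 = 372 MPa.
φR_n = 0.75 × 372 × 3012 × 10⁻³ = 840.3 kN.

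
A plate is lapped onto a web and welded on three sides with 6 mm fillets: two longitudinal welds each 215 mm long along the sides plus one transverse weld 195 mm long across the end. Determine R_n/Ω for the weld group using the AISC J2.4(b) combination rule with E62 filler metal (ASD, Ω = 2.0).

R_n/Ω ≈ 519 kN

E62XX → F_EXX = 620 MPa.
t_e = 0.707 × 6 = 4.242 mm.
R_nwl = 0.6 × 620 × 4.242 × 430 × 10⁻³ = 678.6 kN (longitudinal, 2 welds).
R_nwt = 0.6 × 620 × 4.242 × 195 × 10⁻³ = 307.7 kN (transverse, base value).
(i) R_nwl + R_nwt = 986.3 kN; (ii) 0.85 R_nwl + 1.5 R_nwt = 1038 kN.
R_n = max = 1038 kN [governs: (ii)]; R_n/Ω = 519.2 kN.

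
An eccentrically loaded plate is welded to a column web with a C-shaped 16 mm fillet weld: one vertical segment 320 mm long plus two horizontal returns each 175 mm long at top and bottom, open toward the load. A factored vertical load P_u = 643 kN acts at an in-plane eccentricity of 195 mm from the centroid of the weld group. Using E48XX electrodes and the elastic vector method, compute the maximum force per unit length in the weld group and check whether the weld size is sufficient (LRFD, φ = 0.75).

f_max ≈ 2570 N/mm; NOT adequate

E48XX → F_EXX = 480 MPa.
Total weld length L_w = 670 mm. Treat welds as unit-width lines.
Centroid: x̄ = 2×175×87.5 / 670 = 45.71 mm from the vertical weld.
Polar moment about centroid: J = I_x + I_y = [320³/12 + 2×175×160²] + [320×45.71² + 2(175³/12 + 175×41.79²)] = 13860000 mm³.
Direct shear f_v = P/L_w = 643×10³ / 670 = 959.7 N/mm (vertical).
Torsion M = P·e = 643×10³ × 195 = 125380000 N·mm.
Critical point at (x, y) = (129.3, 160) from centroid. f_tx = M·y/J = 1447 N/mm; f_ty = M·x/J = 1169 N/mm.
Resultant f_max = √[f_tx² + (f_v + f_ty)²] = √[1447² + (959.7 + 1169)²] = 2574 N/mm.
Capacity per unit length: φr_n = 0.75 × 0.6 × 480 × (0.707 × 16) = 2443 N/mm.
2574 > 2443 → NOT adequate.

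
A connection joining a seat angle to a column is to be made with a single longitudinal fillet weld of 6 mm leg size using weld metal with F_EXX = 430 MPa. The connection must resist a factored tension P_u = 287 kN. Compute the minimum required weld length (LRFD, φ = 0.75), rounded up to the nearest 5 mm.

Throat t_e = 0.707 × 6 = 4.242 mm.
φr_n = 0.75 × 0.6 × 430 × 4.242 × 10⁻³ = 0.8208 kN/mm.
L_req = P_u / φr_n = 287 / 0.8208 = 349.6 mm total.
Round up → use L = 350 mm.

L = 350 mm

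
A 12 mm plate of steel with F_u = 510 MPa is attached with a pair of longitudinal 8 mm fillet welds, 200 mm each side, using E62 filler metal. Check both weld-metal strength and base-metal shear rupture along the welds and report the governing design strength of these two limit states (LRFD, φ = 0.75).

φR_n ≈ 631 kN (weld metal governs)

E62XX → F_EXX = 620 MPa.
t_e = 0.707 × 8 = 5.656 mm; L = 400 mm.
Weld metal: φR_n = 0.75 × 0.6 × 620 × 5.656 × 400 × 10⁻³ = 631.2 kN.
Base metal (shear rupture): φR_n = 0.75 × 0.6 × 510 × 12 × 400 × 10⁻³ = 1102 kN.
Governing: weld metal.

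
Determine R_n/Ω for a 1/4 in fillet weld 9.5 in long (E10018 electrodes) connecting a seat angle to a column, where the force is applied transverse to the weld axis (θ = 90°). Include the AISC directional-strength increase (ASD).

R_n/Ω ≈ 75.6 kip

E100XX → F_EXX = 100 ksi.
t_e = 0.707 × 0.25 = 0.1767 in; A_we = 0.1767 × 9.5 = 1.679 in².
Directional factor: 1.0 + 0.5 sin^1.5(90°) = 1.5.
F_nw = 0.6 × 100 × 1.5 = 90 ksi.
R_n/Ω = (90 × 1.679) / 2.0 = 75.56 kip.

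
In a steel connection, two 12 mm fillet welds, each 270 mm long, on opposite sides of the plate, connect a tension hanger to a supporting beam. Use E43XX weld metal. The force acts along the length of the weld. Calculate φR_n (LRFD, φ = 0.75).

φR_n ≈ 886 kN

E43XX → F_EXX = 430 MPa.
Effective throat t_e = 0.707 × 12 = 8.484 mm.
Total length L = 540 mm; A_we = 8.484 × 540 = 4581 mm².
F_nw = 0.6 F_EXX = 0.6 × 430 = 258 MPa.
φR_n = 0.75 × 258 × 4581 × 10⁻³ = 886.5 kN.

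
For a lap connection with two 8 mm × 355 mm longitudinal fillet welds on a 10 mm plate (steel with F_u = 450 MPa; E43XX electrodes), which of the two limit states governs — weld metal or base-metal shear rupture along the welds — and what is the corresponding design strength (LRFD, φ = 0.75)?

E43XX → F_EXX = 430 MPa.
t_e = 0.707 × 8 = 5.656 mm; L = 710 mm.
Weld metal: φR_n = 0.75 × 0.6 × 430 × 5.656 × 710 × 10⁻³ = 777 kN.
Base metal (shear rupture): φR_n = 0.75 × 0.6 × 450 × 10 × 710 × 10⁻³ = 1438 kN.
Governing: weld metal.

φR_n ≈ 777 kN (weld metal governs)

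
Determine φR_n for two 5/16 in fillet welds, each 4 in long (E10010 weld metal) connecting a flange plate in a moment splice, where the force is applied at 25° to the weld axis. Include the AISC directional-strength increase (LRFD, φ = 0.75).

φR_n ≈ 90.5 kip

E100XX → F_EXX = 100 ksi.
t_e = 0.707 × 0.3125 = 0.2209 in; A_we = 0.2209 × 8 = 1.767 in².
Directional factor: 1.0 + 0.5 sin^1.5(25°) = 1.137.
F_nw = 0.6 × 100 × 1.137 = 68.24 ksi.
φR_n = 0.75 × 68.24 × 1.767 = 90.46 kip.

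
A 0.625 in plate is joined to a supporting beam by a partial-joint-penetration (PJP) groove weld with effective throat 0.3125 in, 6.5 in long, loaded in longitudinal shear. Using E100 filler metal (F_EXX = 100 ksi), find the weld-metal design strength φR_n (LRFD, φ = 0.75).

φR_n ≈ 91.4 kips

Effective throat (given) t_e = 0.3125 in.
A_we = 0.3125 × 6.5 = 2.031 in².
F_nw = 0.6 F_EXX = 60 ksi.
φR_n = 0.75 × 60 × 2.031 = 91.41 kips.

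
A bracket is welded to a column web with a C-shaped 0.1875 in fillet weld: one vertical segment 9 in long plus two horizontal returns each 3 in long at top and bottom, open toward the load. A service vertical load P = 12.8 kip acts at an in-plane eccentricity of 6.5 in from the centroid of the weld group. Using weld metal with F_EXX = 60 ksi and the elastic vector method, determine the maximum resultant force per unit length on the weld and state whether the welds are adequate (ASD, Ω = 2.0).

f_max ≈ 2.69 kip/in; NOT adequate

Total weld length L_w = 15 in. Treat welds as unit-width lines.
Centroid: x̄ = 2×3×1.5 / 15 = 0.6 in from the vertical weld.
Polar moment about centroid: J = I_x + I_y = [9³/12 + 2×3×4.5²] + [9×0.6² + 2(3³/12 + 3×0.9²)] = 194.8 in³.
Direct shear f_v = P/L_w = 12.8 / 15 = 0.8533 kip/in (vertical).
Torsion M = P·e = 12.8 × 6.5 = 83.2 kip·in.
Critical point at (x, y) = (2.4, 4.5) from centroid. f_tx = M·y/J = 1.921 kip/in; f_ty = M·x/J = 1.025 kip/in.
Resultant f_max = √[f_tx² + (f_v + f_ty)²] = √[1.921² + (0.8533 + 1.025)²] = 2.687 kip/in.
Capacity per unit length: r_n/Ω = (1/2.0) × 0.6 × 60 × (0.707 × 0.1875) = 2.386 kip/in.
2.687 > 2.386 → NOT adequate.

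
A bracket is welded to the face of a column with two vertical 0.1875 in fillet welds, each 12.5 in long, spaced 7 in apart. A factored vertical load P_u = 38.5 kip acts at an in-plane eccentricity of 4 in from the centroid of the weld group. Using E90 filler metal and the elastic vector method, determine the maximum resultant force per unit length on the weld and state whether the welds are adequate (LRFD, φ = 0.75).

f_max ≈ 2.84 kip/in; adequate

E90XX → F_EXX = 90 ksi.
Total weld length L_w = 25 in. Treat welds as unit-width lines.
Polar moment about centroid: J = 2[d³/12 + d(b/2)²] = 2[12.5³/12 + 12.5×3.5²] = 631.8 in³.
Direct shear f_v = P/L_w = 38.5 / 25 = 1.54 kip/in (vertical).
Torsion M = P·e = 38.5 × 4 = 154 kip·in.
Critical point at (x, y) = (3.5, 6.25) from centroid. f_tx = M·y/J = 1.523 kip/in; f_ty = M·x/J = 0.8532 kip/in.
Resultant f_max = √[f_tx² + (f_v + f_ty)²] = √[1.523² + (1.54 + 0.8532)²] = 2.837 kip/in.
Capacity per unit length: φr_n = 0.75 × 0.6 × 90 × (0.707 × 0.1875) = 5.369 kip/in.
2.837 ≤ 5.369 → adequate.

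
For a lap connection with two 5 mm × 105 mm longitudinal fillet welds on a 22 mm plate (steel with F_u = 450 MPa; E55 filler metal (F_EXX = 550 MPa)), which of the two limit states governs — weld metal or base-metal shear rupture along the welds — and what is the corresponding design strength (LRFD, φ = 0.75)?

t_e = 0.707 × 5 = 3.535 mm; L = 210 mm.
Weld metal: φR_n = 0.75 × 0.6 × 550 × 3.535 × 210 × 10⁻³ = 183.7 kN.
Base metal (shear rupture): φR_n = 0.75 × 0.6 × 450 × 22 × 210 × 10⁻³ = 935.6 kN.
Governing: weld metal.

φR_n ≈ 184 kN (weld metal governs)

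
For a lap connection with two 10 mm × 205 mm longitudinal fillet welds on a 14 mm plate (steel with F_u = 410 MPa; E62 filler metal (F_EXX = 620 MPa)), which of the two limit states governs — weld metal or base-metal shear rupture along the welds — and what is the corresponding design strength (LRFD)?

φR_n ≈ 809 kN (weld metal governs)

t_e = 0.707 × 10 = 7.07 mm; L = 410 mm.
Weld metal: φR_n = 0.75 × 0.6 × 620 × 7.07 × 410 × 10⁻³ = 808.7 kN.
Base metal (shear rupture): φR_n = 0.75 × 0.6 × 410 × 14 × 410 × 10⁻³ = 1059 kN.
Governing: weld metal.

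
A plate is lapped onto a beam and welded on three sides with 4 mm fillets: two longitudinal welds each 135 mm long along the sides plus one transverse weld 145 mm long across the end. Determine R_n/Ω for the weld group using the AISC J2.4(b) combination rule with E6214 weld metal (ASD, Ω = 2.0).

R_n/Ω ≈ 235 kN

E62XX → F_EXX = 620 MPa.
t_e = 0.707 × 4 = 2.828 mm.
R_nwl = 0.6 × 620 × 2.828 × 270 × 10⁻³ = 284 kN (longitudinal, 2 welds).
R_nwt = 0.6 × 620 × 2.828 × 145 × 10⁻³ = 152.5 kN (transverse, base value).
(i) R_nwl + R_nwt = 436.6 kN; (ii) 0.85 R_nwl + 1.5 R_nwt = 470.3 kN.
R_n = max = 470.3 kN [governs: (ii)]; R_n/Ω = 235.1 kN.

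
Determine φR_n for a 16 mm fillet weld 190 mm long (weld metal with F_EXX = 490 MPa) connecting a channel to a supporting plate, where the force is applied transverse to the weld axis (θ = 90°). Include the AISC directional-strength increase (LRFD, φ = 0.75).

φR_n ≈ 711 kN

t_e = 0.707 × 16 = 11.31 mm; A_we = 11.31 × 190 = 2149 mm².
Directional factor: 1.0 + 0.5 sin^1.5(90°) = 1.5.
F_nw = 0.6 × 490 × 1.5 = 441 MPa.
φR_n = 0.75 × 441 × 2149 × 10⁻³ = 710.9 kN.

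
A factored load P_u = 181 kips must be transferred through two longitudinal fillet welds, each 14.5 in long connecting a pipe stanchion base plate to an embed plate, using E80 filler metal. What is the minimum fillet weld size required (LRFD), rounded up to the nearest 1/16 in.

w = 1/4 in

E80XX → F_EXX = 80 ksi.
Total weld length L = 29 in.
Required throat t_e = P_u / (φ × 0.6 F_EXX × L) = 181 / (0.75 × 0.6 × 80 × 29) = 0.1734 in.
Required leg w = t_e / 0.707 = 0.2452 in → use 1/4 in.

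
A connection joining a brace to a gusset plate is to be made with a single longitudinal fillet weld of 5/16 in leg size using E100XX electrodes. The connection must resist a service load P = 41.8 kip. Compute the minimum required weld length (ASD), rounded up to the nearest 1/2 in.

L = 6.5 in

E100XX → F_EXX = 100 ksi.
Throat t_e = 0.707 × 0.3125 = 0.2209 in.
r_n/Ω = (0.6 × 100 × 0.2209) / 2.0 = 6.628 kip/in.
L_req = P / (r_n/Ω) = 41.8 / 6.628 = 6.306 in total.
Round up → use L = 6.5 in.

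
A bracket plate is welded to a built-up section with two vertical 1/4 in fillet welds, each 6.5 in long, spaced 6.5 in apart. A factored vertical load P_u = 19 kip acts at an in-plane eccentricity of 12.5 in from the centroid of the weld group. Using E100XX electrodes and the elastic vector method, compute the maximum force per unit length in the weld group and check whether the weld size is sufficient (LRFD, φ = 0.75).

f_max ≈ 7.07 kip/in; adequate

E100XX → F_EXX = 100 ksi.
Total weld length L_w = 13 in. Treat welds as unit-width lines.
Polar moment about centroid: J = 2[d³/12 + d(b/2)²] = 2[6.5³/12 + 6.5×3.25²] = 183.1 in³.
Direct shear f_v = P/L_w = 19 / 13 = 1.462 kip/in (vertical).
Torsion M = P·e = 19 × 12.5 = 237.5 kip·in.
Critical point at (x, y) = (3.25, 3.25) from centroid. f_tx = M·y/J = 4.216 kip/in; f_ty = M·x/J = 4.216 kip/in.
Resultant f_max = √[f_tx² + (f_v + f_ty)²] = √[4.216² + (1.462 + 4.216)²] = 7.072 kip/in.
Capacity per unit length: φr_n = 0.75 × 0.6 × 100 × (0.707 × 0.25) = 7.954 kip/in.
7.072 ≤ 7.954 → adequate.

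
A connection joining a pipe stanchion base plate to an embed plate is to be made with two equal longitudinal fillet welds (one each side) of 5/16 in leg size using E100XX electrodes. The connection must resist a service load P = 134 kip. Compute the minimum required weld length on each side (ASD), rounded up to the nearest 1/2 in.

E100XX → F_EXX = 100 ksi.
Throat t_e = 0.707 × 0.3125 = 0.2209 in.
r_n/Ω = (0.6 × 100 × 0.2209) / 2.0 = 6.628 kip/in.
L_req = P / (r_n/Ω) = 134 / 6.628 = 20.22 in total.
Per side: 20.22 / 2 = 10.11 in.
Round up → use L = 10.5 in on each side.

L = 10.5 in on each side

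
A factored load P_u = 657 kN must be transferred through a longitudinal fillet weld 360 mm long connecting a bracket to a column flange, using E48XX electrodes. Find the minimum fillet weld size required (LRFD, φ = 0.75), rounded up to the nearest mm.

E48XX → F_EXX = 480 MPa.
Total weld length L = 360 mm.
Required throat t_e = P_u / (φ × 0.6 F_EXX × L) = 657 / (0.75 × 0.6 × 480 × 360 × 10⁻³) = 8.449 mm.
Required leg w = t_e / 0.707 = 11.95 mm → use 12 mm.

w = 12 mm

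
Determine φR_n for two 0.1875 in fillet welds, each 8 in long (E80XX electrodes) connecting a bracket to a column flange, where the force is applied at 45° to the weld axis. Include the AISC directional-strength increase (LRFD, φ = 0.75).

E80XX → F_EXX = 80 ksi.
t_e = 0.707 × 0.1875 = 0.1326 in; A_we = 0.1326 × 16 = 2.121 in².
Directional factor: 1.0 + 0.5 sin^1.5(45°) = 1.297.
F_nw = 0.6 × 80 × 1.297 = 62.27 ksi.
φR_n = 0.75 × 62.27 × 2.121 = 99.06 kips.

φR_n ≈ 99.1 kips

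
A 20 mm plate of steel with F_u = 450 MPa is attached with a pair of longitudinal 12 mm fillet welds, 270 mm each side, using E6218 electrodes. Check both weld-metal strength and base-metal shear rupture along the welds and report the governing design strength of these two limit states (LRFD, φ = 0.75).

E62XX → F_EXX = 620 MPa.
t_e = 0.707 × 12 = 8.484 mm; L = 540 mm.
Weld metal: φR_n = 0.75 × 0.6 × 620 × 8.484 × 540 × 10⁻³ = 1278 kN.
Base metal (shear rupture): φR_n = 0.75 × 0.6 × 450 × 20 × 540 × 10⁻³ = 2187 kN.
Governing: weld metal.

φR_n ≈ 1280 kN (weld metal governs)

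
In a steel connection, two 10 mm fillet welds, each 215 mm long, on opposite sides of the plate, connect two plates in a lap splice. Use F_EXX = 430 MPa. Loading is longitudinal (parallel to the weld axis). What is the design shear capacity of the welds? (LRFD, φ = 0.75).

φR_n ≈ 588 kN

Effective throat t_e = 0.707 × 10 = 7.07 mm.
Total length L = 430 mm; A_we = 7.07 × 430 = 3040 mm².
F_nw = 0.6 F_EXX = 0.6 × 430 = 258 MPa.
φR_n = 0.75 × 258 × 3040 × 10⁻³ = 588.3 kN.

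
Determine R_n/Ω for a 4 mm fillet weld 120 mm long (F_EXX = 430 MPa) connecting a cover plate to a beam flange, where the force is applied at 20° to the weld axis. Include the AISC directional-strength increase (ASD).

R_n/Ω ≈ 48.2 kN

t_e = 0.707 × 4 = 2.828 mm; A_we = 2.828 × 120 = 339.4 mm².
Directional factor: 1.0 + 0.5 sin^1.5(20°) = 1.1.
F_nw = 0.6 × 430 × 1.1 = 283.8 MPa.
R_n/Ω = (283.8 × 339.4) / 2.0 × 10⁻³ = 48.16 kN.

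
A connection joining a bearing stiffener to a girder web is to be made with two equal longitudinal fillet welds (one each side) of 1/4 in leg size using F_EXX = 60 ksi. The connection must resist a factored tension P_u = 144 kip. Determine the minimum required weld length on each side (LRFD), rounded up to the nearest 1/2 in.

Throat t_e = 0.707 × 0.25 = 0.1767 in.
φr_n = 0.75 × 0.6 × 60 × 0.1767 = 4.772 kip/in.
L_req = P_u / φr_n = 144 / 4.772 = 30.17 in total.
Per side: 30.17 / 2 = 15.09 in.
Round up → use L = 15.5 in on each side.

L = 15.5 in on each side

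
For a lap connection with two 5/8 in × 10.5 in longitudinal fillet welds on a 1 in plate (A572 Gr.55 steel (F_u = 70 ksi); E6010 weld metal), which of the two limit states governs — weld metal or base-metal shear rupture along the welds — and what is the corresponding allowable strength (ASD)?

E60XX → F_EXX = 60 ksi.
t_e = 0.707 × 0.625 = 0.4419 in; L = 21 in.
Weld metal: R_n/Ω = (1/2.0) × 0.6 × 60 × 0.4419 × 21 = 167 kip.
Base metal (shear rupture): R_n/Ω = (1/2.0) × 0.6 × 70 × 1 × 21 = 441 kip.
Governing: weld metal.

R_n/Ω ≈ 167 kip (weld metal governs)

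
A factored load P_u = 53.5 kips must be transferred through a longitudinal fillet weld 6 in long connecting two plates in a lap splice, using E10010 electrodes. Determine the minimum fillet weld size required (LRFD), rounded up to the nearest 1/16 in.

w = 5/16 in

E100XX → F_EXX = 100 ksi.
Total weld length L = 6 in.
Required throat t_e = P_u / (φ × 0.6 F_EXX × L) = 53.5 / (0.75 × 0.6 × 100 × 6) = 0.1981 in.
Required leg w = t_e / 0.707 = 0.2803 in → use 5/16 in.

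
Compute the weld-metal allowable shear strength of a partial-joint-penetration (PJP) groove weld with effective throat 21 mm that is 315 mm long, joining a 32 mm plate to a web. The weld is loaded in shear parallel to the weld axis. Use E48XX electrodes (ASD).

E48XX → F_EXX = 480 MPa.
Effective throat (given) t_e = 21 mm.
A_we = 21 × 315 = 6615 mm².
F_nw = 0.6 F_EXX = 288 MPa.
R_n/Ω = (288 × 6615) / 2.0 × 10⁻³ = 952.6 kN.

R_n/Ω ≈ 953 kN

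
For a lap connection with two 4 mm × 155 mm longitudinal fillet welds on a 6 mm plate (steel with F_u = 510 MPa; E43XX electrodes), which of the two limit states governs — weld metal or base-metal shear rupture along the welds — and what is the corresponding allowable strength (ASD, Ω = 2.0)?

R_n/Ω ≈ 113 kN (weld metal governs)

E43XX → F_EXX = 430 MPa.
t_e = 0.707 × 4 = 2.828 mm; L = 310 mm.
Weld metal: R_n/Ω = (1/2.0) × 0.6 × 430 × 2.828 × 310 × 10⁻³ = 113.1 kN.
Base metal (shear rupture): R_n/Ω = (1/2.0) × 0.6 × 510 × 6 × 310 × 10⁻³ = 284.6 kN.
Governing: weld metal.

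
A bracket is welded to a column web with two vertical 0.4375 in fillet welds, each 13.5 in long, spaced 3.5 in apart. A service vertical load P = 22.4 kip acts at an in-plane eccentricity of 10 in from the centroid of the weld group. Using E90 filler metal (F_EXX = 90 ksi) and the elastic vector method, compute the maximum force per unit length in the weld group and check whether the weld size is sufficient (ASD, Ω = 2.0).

f_max ≈ 3.47 kip/in; adequate

Total weld length L_w = 27 in. Treat welds as unit-width lines.
Polar moment about centroid: J = 2[d³/12 + d(b/2)²] = 2[13.5³/12 + 13.5×1.75²] = 492.8 in³.
Direct shear f_v = P/L_w = 22.4 / 27 = 0.8296 kip/in (vertical).
Torsion M = P·e = 22.4 × 10 = 224 kip·in.
Critical point at (x, y) = (1.75, 6.75) from centroid. f_tx = M·y/J = 3.068 kip/in; f_ty = M·x/J = 0.7955 kip/in.
Resultant f_max = √[f_tx² + (f_v + f_ty)²] = √[3.068² + (0.8296 + 0.7955)²] = 3.472 kip/in.
Capacity per unit length: r_n/Ω = (1/2.0) × 0.6 × 90 × (0.707 × 0.4375) = 8.351 kip/in.
3.472 ≤ 8.351 → adequate.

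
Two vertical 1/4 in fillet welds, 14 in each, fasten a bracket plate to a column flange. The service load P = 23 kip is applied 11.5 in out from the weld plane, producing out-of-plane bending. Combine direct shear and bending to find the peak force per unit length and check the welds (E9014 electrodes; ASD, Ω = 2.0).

E90XX → F_EXX = 90 ksi.
L_w = 2 × 14 = 28 in; section modulus (unit throat) S = 2 × L²/6 = 65.33 in².
Direct shear f_v = P/L_w = 23/28 = 0.8214 kip/in.
Moment M = P × e = 23 × 11.5 = 264.5 kip·in; bending f_b = M/S = 4.048 kip/in.
f_max = √(f_v² + f_b²) = √(0.8214² + 4.048²) = 4.131 kip/in.
r_n/Ω = (1/2.0) × 0.6 × 90 × (0.707 × 0.25) = 4.772 kip/in → adequate.

f_max ≈ 4.13 kip/in; adequate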